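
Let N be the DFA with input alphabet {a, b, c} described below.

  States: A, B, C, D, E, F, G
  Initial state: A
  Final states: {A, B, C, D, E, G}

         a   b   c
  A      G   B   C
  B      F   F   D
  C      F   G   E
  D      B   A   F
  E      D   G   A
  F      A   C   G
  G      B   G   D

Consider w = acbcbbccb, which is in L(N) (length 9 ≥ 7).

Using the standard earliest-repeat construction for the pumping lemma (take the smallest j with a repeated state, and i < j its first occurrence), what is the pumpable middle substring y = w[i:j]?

State sequence: A -a-> G -c-> D -b-> A -c-> C -b-> G -b-> G -c-> D -c-> F -b-> C
First repeat at step 3: A was already visited.

So i = 0, j = 3, giving x = w[0:0] = ε, y = w[0:3] = acb, z = w[3:9] = cbbccb.
Check: |xy| = 3 ≤ 7 and |y| = 3 ≥ 1. Reading y takes N from A back to A, so every xyⁱz is accepted.

acb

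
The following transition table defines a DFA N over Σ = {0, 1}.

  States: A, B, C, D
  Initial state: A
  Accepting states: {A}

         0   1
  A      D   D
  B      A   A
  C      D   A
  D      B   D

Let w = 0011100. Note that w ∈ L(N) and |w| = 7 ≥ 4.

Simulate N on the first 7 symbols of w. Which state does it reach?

A

Run of N on the first 7 characters of w = 0 0 1 1 1 0 0:
  step 0: A  (start)
  step 1: D  (read 0: A→D)
  step 2: B  (read 0: D→B)
  step 3: A  (read 1: B→A)
  step 4: D  (read 1: A→D)
  step 5: D  (read 1: D→D)
  step 6: B  (read 0: D→B)
  step 7: A  (read 0: B→A)

After reading 7 characters, N is in state A.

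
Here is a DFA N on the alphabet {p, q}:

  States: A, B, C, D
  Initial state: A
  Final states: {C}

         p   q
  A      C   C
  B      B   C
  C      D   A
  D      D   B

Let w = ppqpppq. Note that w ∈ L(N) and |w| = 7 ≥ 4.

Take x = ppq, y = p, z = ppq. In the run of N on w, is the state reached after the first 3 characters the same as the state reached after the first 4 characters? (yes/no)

State sequence: A -p-> C -p-> D -q-> B -p-> B

After x (step 3): B. After xy (step 4): B.
They match, so y = p drives N around a cycle from B back to itself; pumping y any number of times keeps N in B before reading z, and xyⁱz ∈ L(N) for every i ≥ 0.

yes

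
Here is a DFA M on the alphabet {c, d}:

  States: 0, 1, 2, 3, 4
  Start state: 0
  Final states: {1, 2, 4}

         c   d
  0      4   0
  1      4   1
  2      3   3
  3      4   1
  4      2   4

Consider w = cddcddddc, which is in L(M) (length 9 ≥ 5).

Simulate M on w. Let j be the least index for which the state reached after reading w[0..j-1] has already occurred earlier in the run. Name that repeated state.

4

Run of M on w = c d d c d d d d c:
  step 0: 0  (start)
  step 1: 4  (read c: 0→4)
  step 2: 4  (read d: 4→4)   ← first repeat (4 seen earlier)
  step 3: 4  (read d: 4→4)
  step 4: 2  (read c: 4→2)
  step 5: 3  (read d: 2→3)
  step 6: 1  (read d: 3→1)
  step 7: 1  (read d: 1→1)
  step 8: 1  (read d: 1→1)
  step 9: 4  (read c: 1→4)

The earliest repeat is at step j = 2: M is in 4, which it already visited at step i = 1.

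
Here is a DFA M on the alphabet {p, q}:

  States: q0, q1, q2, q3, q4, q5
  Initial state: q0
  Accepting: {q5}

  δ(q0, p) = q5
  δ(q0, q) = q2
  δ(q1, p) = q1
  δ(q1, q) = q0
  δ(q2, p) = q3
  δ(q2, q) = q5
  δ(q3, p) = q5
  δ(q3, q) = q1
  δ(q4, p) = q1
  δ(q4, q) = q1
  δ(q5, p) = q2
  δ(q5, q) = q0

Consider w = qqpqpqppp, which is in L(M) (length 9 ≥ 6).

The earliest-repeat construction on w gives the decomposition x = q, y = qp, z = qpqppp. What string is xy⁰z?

qqpqppp

xy⁰z = xz = q·qpqppp = qqpqppp.
Reading y = qp takes M from q2 back to q2, so after x the machine is still in q2, and z then leads to the accepting state q5. Hence qqpqppp ∈ L(M).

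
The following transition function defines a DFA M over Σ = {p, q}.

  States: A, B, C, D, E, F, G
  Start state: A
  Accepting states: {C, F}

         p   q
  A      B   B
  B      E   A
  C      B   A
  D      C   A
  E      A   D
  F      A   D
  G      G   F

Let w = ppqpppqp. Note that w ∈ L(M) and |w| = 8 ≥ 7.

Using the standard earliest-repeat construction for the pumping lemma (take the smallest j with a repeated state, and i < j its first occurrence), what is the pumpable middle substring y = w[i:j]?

Run of M on w = p p q p p p q p:
  step 0: A  (start)
  step 1: B  (read p: A→B)
  step 2: E  (read p: B→E)
  step 3: D  (read q: E→D)
  step 4: C  (read p: D→C)
  step 5: B  (read p: C→B)   ← first repeat (B seen earlier)
  step 6: E  (read p: B→E)
  step 7: D  (read q: E→D)
  step 8: C  (read p: D→C)

So i = 1, j = 5, giving x = w[0:1] = p, y = w[1:5] = pqpp, z = w[5:8] = pqp.
Check: |xy| = 5 ≤ 7 and |y| = 4 ≥ 1. Reading y takes M from B back to B, so every xyⁱz is accepted.

pqpp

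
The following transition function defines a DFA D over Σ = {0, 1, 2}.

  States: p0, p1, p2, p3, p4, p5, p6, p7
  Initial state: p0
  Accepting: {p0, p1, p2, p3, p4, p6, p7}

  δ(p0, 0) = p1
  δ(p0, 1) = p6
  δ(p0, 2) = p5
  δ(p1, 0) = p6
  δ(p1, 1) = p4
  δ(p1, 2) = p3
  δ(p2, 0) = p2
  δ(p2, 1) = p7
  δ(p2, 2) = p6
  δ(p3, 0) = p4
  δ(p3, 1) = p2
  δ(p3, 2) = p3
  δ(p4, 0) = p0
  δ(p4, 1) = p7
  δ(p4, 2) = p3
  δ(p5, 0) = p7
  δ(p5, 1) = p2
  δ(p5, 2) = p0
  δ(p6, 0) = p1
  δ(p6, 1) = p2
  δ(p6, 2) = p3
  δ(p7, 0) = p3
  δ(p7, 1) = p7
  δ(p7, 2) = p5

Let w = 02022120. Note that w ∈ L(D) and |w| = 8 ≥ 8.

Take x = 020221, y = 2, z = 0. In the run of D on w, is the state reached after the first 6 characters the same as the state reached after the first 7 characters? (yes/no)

no

Run of D on the first 7 characters of w = 0 2 0 2 2 1 2:
  step 0: p0  (start)
  step 1: p1  (read 0: p0→p1)
  step 2: p3  (read 2: p1→p3)
  step 3: p4  (read 0: p3→p4)
  step 4: p3  (read 2: p4→p3)
  step 5: p3  (read 2: p3→p3)
  step 6: p2  (read 1: p3→p2)
  step 7: p6  (read 2: p2→p6)

After x (step 6): p2. After xy (step 7): p6.
They differ (p2 ≠ p6), so y is not a cycle from the state after x; this split is not the one the pumping-lemma construction produces, and pumping y need not keep the string in L(D).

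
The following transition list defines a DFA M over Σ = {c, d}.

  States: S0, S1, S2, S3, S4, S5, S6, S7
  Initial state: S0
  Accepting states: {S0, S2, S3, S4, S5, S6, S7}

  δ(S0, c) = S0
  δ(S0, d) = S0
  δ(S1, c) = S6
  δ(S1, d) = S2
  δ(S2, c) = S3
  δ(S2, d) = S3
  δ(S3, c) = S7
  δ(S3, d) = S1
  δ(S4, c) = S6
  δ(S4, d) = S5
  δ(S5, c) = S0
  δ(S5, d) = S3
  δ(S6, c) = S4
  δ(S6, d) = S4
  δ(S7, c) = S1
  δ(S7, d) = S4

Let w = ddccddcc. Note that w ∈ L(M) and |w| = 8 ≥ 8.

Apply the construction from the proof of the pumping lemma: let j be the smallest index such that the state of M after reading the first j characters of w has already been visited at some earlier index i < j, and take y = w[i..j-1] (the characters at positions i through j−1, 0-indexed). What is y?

Run of M on w = d d c c d d c c:
  step 0: S0  (start)
  step 1: S0  (read d: S0→S0)   ← first repeat (S0 seen earlier)
  step 2: S0  (read d: S0→S0)
  step 3: S0  (read c: S0→S0)
  step 4: S0  (read c: S0→S0)
  step 5: S0  (read d: S0→S0)
  step 6: S0  (read d: S0→S0)
  step 7: S0  (read c: S0→S0)
  step 8: S0  (read c: S0→S0)

So i = 0, j = 1, giving x = w[0:0] = ε, y = w[0:1] = d, z = w[1:8] = dccddcc.
Check: |xy| = 1 ≤ 8 and |y| = 1 ≥ 1. Reading y takes M from S0 back to S0, so every xyⁱz is accepted.
Since M has 8 states, any run of length ≥ 8 visits 8+1 states, so by pigeonhole some state repeats within the first 8 steps — that repeat gives the pumpable loop.

d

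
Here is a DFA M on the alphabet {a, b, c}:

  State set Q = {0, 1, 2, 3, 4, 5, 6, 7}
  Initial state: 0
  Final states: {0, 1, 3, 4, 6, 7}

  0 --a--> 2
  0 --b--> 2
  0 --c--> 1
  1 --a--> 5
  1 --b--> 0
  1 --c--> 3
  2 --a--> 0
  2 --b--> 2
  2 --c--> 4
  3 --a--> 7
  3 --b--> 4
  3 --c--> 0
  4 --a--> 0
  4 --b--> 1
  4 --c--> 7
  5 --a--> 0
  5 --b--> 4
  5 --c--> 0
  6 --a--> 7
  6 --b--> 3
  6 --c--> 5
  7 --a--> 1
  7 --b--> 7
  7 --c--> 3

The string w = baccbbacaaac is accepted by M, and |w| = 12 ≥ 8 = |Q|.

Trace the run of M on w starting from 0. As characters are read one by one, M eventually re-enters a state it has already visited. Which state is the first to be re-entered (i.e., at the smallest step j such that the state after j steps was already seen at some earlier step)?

Run of M on w = b a c c b b a c a a a c:
  step 0: 0  (start)
  step 1: 2  (read b: 0→2)
  step 2: 0  (read a: 2→0)   ← first repeat (0 seen earlier)
  step 3: 1  (read c: 0→1)
  step 4: 3  (read c: 1→3)
  step 5: 4  (read b: 3→4)
  step 6: 1  (read b: 4→1)
  step 7: 5  (read a: 1→5)
  step 8: 0  (read c: 5→0)
  step 9: 2  (read a: 0→2)
  step 10: 0  (read a: 2→0)
  step 11: 2  (read a: 0→2)
  step 12: 4  (read c: 2→4)

The earliest repeat is at step j = 2: M is in 0, which it already visited at step i = 0.
Pumping length from the standard proof: p = 8 (the number of states). The repeated state found above gives |xy| = j ≤ 8 and |y| = j − i ≥ 1.

0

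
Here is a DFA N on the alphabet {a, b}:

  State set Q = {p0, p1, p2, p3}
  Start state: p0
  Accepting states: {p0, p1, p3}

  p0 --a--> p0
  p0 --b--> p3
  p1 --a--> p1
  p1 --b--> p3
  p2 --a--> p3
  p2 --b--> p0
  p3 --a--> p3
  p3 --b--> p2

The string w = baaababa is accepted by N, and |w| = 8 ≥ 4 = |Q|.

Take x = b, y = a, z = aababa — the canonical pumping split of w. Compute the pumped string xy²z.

baaaababa

xy^2z = b·a·a·aababa = baaaababa.
Reading y = a takes N from p3 back to p3, so after x·y·y the machine is still in p3, and z then leads to the accepting state p3. Hence baaaababa ∈ L(N).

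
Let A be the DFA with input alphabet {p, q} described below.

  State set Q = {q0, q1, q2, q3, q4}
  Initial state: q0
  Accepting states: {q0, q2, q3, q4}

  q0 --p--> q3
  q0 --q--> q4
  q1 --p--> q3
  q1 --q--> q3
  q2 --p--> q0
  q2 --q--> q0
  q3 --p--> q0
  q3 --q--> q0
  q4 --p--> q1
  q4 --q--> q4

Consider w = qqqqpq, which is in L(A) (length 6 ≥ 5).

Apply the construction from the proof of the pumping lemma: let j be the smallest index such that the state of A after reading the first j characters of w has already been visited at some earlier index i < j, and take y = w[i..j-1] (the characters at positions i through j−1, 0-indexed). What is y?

Run of A on w = q q q q p q:
  step 0: q0  (start)
  step 1: q4  (read q: q0→q4)
  step 2: q4  (read q: q4→q4)   ← first repeat (q4 seen earlier)
  step 3: q4  (read q: q4→q4)
  step 4: q4  (read q: q4→q4)
  step 5: q1  (read p: q4→q1)
  step 6: q3  (read q: q1→q3)

So i = 1, j = 2, giving x = w[0:1] = q, y = w[1:2] = q, z = w[2:6] = qqpq.
Check: |xy| = 2 ≤ 5 and |y| = 1 ≥ 1. Reading y takes A from q4 back to q4, so every xyⁱz is accepted.

q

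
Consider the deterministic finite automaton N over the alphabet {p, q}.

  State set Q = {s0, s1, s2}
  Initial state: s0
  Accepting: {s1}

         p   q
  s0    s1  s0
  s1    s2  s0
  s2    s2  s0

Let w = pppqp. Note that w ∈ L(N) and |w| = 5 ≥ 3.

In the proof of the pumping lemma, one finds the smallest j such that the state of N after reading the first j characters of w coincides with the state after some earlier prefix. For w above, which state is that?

State sequence: s0 -p-> s1 -p-> s2 -p-> s2 -q-> s0 -p-> s1
First repeat at step 3: s2 was already visited.

The earliest repeat is at step j = 3: N is in s2, which it already visited at step i = 2.
The DFA has 3 states, so the proof of the pumping lemma guarantees a repeated state among the first 3+1 visited; the segment between the two visits is the pumpable y.

s2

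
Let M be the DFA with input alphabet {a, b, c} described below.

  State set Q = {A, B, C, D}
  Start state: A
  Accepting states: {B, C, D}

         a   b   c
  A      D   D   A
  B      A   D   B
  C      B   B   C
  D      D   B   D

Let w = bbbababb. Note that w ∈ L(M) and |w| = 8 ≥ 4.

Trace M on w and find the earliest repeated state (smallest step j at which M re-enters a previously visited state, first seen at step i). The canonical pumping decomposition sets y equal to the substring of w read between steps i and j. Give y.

bb

Run of M on w = b b b a b a b b:
  step 0: A  (start)
  step 1: D  (read b: A→D)
  step 2: B  (read b: D→B)
  step 3: D  (read b: B→D)   ← first repeat (D seen earlier)
  step 4: D  (read a: D→D)
  step 5: B  (read b: D→B)
  step 6: A  (read a: B→A)
  step 7: D  (read b: A→D)
  step 8: B  (read b: D→B)

So i = 1, j = 3, giving x = w[0:1] = b, y = w[1:3] = bb, z = w[3:8] = ababb.
Check: |xy| = 3 ≤ 4 and |y| = 2 ≥ 1. Reading y takes M from D back to D, so every xyⁱz is accepted.
Pumping length from the standard proof: p = 4 (the number of states). The repeated state found above gives |xy| = j ≤ 4 and |y| = j − i ≥ 1.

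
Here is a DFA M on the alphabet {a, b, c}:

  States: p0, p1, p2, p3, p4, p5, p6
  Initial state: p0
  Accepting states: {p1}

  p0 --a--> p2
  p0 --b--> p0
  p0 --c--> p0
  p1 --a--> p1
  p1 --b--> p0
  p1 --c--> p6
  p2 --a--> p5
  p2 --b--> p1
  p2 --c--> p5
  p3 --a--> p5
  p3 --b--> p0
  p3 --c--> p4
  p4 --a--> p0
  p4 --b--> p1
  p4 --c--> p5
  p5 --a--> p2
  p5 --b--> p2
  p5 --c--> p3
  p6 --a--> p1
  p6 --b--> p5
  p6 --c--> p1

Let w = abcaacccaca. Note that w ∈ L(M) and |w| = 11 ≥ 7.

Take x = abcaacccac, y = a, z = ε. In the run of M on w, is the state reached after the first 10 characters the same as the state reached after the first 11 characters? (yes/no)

no

Run of M on the first 11 characters of w = a b c a a c c c a c a:
  step 0: p0  (start)
  step 1: p2  (read a: p0→p2)
  step 2: p1  (read b: p2→p1)
  step 3: p6  (read c: p1→p6)
  step 4: p1  (read a: p6→p1)
  step 5: p1  (read a: p1→p1)
  step 6: p6  (read c: p1→p6)
  step 7: p1  (read c: p6→p1)
  step 8: p6  (read c: p1→p6)
  step 9: p1  (read a: p6→p1)
  step 10: p6  (read c: p1→p6)
  step 11: p1  (read a: p6→p1)

After x (step 10): p6. After xy (step 11): p1.
They differ (p6 ≠ p1), so y is not a cycle from the state after x; this split is not the one the pumping-lemma construction produces, and pumping y need not keep the string in L(M).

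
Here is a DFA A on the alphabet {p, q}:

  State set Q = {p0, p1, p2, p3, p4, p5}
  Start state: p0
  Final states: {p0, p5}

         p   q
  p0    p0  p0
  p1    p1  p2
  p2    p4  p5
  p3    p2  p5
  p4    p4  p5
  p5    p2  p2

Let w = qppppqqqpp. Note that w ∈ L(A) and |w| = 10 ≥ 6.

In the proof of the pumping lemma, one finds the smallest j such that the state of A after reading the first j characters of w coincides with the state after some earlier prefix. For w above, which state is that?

Run of A on w = q p p p p q q q p p:
  step 0: p0  (start)
  step 1: p0  (read q: p0→p0)   ← first repeat (p0 seen earlier)
  step 2: p0  (read p: p0→p0)
  step 3: p0  (read p: p0→p0)
  step 4: p0  (read p: p0→p0)
  step 5: p0  (read p: p0→p0)
  step 6: p0  (read q: p0→p0)
  step 7: p0  (read q: p0→p0)
  step 8: p0  (read q: p0→p0)
  step 9: p0  (read p: p0→p0)
  step 10: p0  (read p: p0→p0)

The earliest repeat is at step j = 1: A is in p0, which it already visited at step i = 0.
The DFA has 6 states, so the proof of the pumping lemma guarantees a repeated state among the first 6+1 visited; the segment between the two visits is the pumpable y.

p0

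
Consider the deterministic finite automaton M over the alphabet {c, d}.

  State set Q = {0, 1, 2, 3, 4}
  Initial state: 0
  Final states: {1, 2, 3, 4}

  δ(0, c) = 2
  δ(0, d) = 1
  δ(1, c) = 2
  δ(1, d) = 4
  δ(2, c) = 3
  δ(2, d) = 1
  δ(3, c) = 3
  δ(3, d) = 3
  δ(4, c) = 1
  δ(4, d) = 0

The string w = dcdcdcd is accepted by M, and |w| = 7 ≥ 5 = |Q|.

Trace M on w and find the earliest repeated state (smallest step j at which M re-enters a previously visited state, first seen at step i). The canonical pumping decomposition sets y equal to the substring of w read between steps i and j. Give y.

Run of M on w = d c d c d c d:
  step 0: 0  (start)
  step 1: 1  (read d: 0→1)
  step 2: 2  (read c: 1→2)
  step 3: 1  (read d: 2→1)   ← first repeat (1 seen earlier)
  step 4: 2  (read c: 1→2)
  step 5: 1  (read d: 2→1)
  step 6: 2  (read c: 1→2)
  step 7: 1  (read d: 2→1)

So i = 1, j = 3, giving x = w[0:1] = d, y = w[1:3] = cd, z = w[3:7] = cdcd.
Check: |xy| = 3 ≤ 5 and |y| = 2 ≥ 1. Reading y takes M from 1 back to 1, so every xyⁱz is accepted.

cd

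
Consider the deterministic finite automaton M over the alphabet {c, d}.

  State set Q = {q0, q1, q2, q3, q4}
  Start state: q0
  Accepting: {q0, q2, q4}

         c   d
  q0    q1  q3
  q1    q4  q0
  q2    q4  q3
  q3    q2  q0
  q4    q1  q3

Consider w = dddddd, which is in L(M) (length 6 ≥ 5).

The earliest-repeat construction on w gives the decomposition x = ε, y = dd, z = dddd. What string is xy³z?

dddddddddd

xy^3z = ε·dd·dd·dd·dddd = dddddddddd.
Reading y = dd takes M from q0 back to q0, so after x·y·y·y the machine is still in q0, and z then leads to the accepting state q0. Hence dddddddddd ∈ L(M).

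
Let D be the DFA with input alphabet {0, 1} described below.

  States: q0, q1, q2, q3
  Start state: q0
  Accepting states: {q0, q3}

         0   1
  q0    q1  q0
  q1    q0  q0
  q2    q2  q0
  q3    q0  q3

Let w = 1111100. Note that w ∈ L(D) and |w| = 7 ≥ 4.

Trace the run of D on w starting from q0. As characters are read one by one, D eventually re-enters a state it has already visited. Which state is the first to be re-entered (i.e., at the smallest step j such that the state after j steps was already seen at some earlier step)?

q0

State sequence: q0 -1-> q0 -1-> q0 -1-> q0 -1-> q0 -1-> q0 -0-> q1 -0-> q0
First repeat at step 1: q0 was already visited.

The earliest repeat is at step j = 1: D is in q0, which it already visited at step i = 0.
Since D has 4 states, any run of length ≥ 4 visits 4+1 states, so by pigeonhole some state repeats within the first 4 steps — that repeat gives the pumpable loop.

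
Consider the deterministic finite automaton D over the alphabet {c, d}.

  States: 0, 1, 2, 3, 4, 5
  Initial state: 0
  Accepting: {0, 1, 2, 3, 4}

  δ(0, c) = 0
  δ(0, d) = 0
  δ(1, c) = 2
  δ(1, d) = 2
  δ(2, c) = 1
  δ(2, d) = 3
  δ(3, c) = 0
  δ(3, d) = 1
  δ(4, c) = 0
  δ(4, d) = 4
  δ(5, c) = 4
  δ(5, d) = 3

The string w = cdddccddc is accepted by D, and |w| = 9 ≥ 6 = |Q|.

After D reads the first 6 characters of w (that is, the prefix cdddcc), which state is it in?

State sequence: 0 -c-> 0 -d-> 0 -d-> 0 -d-> 0 -c-> 0 -c-> 0

After reading 6 characters, D is in state 0.

0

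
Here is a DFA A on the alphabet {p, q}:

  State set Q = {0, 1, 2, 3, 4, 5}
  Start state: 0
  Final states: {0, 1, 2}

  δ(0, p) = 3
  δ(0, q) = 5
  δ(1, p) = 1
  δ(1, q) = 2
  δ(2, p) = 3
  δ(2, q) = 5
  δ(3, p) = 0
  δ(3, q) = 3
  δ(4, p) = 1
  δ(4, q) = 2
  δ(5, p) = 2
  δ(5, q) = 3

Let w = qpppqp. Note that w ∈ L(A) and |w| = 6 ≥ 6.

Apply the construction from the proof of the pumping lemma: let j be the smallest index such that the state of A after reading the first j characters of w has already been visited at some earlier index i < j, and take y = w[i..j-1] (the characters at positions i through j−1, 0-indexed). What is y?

qppp

Run of A on w = q p p p q p:
  step 0: 0  (start)
  step 1: 5  (read q: 0→5)
  step 2: 2  (read p: 5→2)
  step 3: 3  (read p: 2→3)
  step 4: 0  (read p: 3→0)   ← first repeat (0 seen earlier)
  step 5: 5  (read q: 0→5)
  step 6: 2  (read p: 5→2)

So i = 0, j = 4, giving x = w[0:0] = ε, y = w[0:4] = qppp, z = w[4:6] = qp.
Check: |xy| = 4 ≤ 6 and |y| = 4 ≥ 1. Reading y takes A from 0 back to 0, so every xyⁱz is accepted.
With |Q| = 6, pigeonhole forces a state repeat no later than step 6; the substring read between the first and second visits to that state can be pumped.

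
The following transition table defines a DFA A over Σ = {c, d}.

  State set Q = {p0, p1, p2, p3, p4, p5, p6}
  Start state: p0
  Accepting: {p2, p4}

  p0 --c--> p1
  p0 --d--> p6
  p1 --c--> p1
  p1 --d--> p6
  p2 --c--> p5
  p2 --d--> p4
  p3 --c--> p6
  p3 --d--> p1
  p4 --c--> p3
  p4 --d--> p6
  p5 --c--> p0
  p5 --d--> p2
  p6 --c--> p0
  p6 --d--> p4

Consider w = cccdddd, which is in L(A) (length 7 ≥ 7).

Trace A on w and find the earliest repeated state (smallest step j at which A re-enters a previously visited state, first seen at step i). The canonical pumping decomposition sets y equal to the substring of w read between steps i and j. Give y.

Run of A on w = c c c d d d d:
  step 0: p0  (start)
  step 1: p1  (read c: p0→p1)
  step 2: p1  (read c: p1→p1)   ← first repeat (p1 seen earlier)
  step 3: p1  (read c: p1→p1)
  step 4: p6  (read d: p1→p6)
  step 5: p4  (read d: p6→p4)
  step 6: p6  (read d: p4→p6)
  step 7: p4  (read d: p6→p4)

So i = 1, j = 2, giving x = w[0:1] = c, y = w[1:2] = c, z = w[2:7] = cdddd.
Check: |xy| = 2 ≤ 7 and |y| = 1 ≥ 1. Reading y takes A from p1 back to p1, so every xyⁱz is accepted.

c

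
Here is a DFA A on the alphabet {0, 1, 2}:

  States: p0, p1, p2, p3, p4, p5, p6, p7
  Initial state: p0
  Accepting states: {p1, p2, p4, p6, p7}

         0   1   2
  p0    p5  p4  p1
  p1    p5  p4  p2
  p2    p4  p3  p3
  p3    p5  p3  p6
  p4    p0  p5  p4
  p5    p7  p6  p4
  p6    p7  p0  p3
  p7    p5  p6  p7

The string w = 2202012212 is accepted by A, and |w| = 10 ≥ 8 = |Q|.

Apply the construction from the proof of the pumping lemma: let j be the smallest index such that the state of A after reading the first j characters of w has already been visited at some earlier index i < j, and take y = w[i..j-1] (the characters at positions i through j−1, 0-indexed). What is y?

2

Run of A on w = 2 2 0 2 0 1 2 2 1 2:
  step 0: p0  (start)
  step 1: p1  (read 2: p0→p1)
  step 2: p2  (read 2: p1→p2)
  step 3: p4  (read 0: p2→p4)
  step 4: p4  (read 2: p4→p4)   ← first repeat (p4 seen earlier)
  step 5: p0  (read 0: p4→p0)
  step 6: p4  (read 1: p0→p4)
  step 7: p4  (read 2: p4→p4)
  step 8: p4  (read 2: p4→p4)
  step 9: p5  (read 1: p4→p5)
  step 10: p4  (read 2: p5→p4)

So i = 3, j = 4, giving x = w[0:3] = 220, y = w[3:4] = 2, z = w[4:10] = 012212.
Check: |xy| = 4 ≤ 8 and |y| = 1 ≥ 1. Reading y takes A from p4 back to p4, so every xyⁱz is accepted.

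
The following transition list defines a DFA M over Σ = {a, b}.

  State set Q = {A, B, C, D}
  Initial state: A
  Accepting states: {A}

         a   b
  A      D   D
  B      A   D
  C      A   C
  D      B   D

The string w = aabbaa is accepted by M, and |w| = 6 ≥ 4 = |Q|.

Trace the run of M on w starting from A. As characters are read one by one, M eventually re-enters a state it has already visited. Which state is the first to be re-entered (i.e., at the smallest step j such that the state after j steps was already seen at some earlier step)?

D

Run of M on w = a a b b a a:
  step 0: A  (start)
  step 1: D  (read a: A→D)
  step 2: B  (read a: D→B)
  step 3: D  (read b: B→D)   ← first repeat (D seen earlier)
  step 4: D  (read b: D→D)
  step 5: B  (read a: D→B)
  step 6: A  (read a: B→A)

The earliest repeat is at step j = 3: M is in D, which it already visited at step i = 1.
The DFA has 4 states, so the proof of the pumping lemma guarantees a repeated state among the first 4+1 visited; the segment between the two visits is the pumpable y.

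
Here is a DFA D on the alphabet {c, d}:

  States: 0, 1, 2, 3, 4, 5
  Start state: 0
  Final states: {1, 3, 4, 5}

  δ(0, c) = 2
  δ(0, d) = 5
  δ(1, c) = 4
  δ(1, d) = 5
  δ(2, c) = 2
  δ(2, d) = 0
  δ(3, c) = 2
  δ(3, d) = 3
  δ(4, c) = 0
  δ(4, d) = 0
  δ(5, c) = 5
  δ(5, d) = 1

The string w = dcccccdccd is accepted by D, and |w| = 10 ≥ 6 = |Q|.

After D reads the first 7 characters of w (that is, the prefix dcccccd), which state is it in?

1

Run of D on the first 7 characters of w = d c c c c c d:
  step 0: 0  (start)
  step 1: 5  (read d: 0→5)
  step 2: 5  (read c: 5→5)
  step 3: 5  (read c: 5→5)
  step 4: 5  (read c: 5→5)
  step 5: 5  (read c: 5→5)
  step 6: 5  (read c: 5→5)
  step 7: 1  (read d: 5→1)

After reading 7 characters, D is in state 1.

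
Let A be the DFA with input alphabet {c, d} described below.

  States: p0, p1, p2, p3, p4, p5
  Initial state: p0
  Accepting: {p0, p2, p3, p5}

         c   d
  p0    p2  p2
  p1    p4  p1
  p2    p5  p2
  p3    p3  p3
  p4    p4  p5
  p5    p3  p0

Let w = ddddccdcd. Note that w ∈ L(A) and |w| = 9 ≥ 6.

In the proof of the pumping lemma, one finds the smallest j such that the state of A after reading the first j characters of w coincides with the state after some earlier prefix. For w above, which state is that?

Run of A on w = d d d d c c d c d:
  step 0: p0  (start)
  step 1: p2  (read d: p0→p2)
  step 2: p2  (read d: p2→p2)   ← first repeat (p2 seen earlier)
  step 3: p2  (read d: p2→p2)
  step 4: p2  (read d: p2→p2)
  step 5: p5  (read c: p2→p5)
  step 6: p3  (read c: p5→p3)
  step 7: p3  (read d: p3→p3)
  step 8: p3  (read c: p3→p3)
  step 9: p3  (read d: p3→p3)

The earliest repeat is at step j = 2: A is in p2, which it already visited at step i = 1.
With |Q| = 6, pigeonhole forces a state repeat no later than step 6; the substring read between the first and second visits to that state can be pumped.

p2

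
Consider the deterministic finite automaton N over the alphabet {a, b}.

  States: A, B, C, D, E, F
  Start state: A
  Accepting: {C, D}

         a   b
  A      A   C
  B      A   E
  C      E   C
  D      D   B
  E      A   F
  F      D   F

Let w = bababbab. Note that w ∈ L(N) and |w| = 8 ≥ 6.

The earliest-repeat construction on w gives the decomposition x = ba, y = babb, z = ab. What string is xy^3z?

xy^3z = ba·babb·babb·babb·ab = bababbbabbbabbab.
Reading y = babb takes N from E back to E, so after x·y·y·y the machine is still in E, and z then leads to the accepting state C. Hence bababbbabbbabbab ∈ L(N).

bababbbabbbabbab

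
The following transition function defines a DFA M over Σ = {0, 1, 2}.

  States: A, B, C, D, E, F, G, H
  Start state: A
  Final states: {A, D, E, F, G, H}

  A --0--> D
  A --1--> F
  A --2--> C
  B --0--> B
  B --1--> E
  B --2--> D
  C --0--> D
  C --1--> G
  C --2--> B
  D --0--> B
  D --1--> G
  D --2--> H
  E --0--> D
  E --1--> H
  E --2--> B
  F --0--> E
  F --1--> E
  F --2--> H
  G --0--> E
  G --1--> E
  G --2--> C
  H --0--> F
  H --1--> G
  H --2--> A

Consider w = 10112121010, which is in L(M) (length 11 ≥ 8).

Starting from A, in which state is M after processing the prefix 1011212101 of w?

H

State sequence: A -1-> F -0-> E -1-> H -1-> G -2-> C -1-> G -2-> C -1-> G -0-> E -1-> H

After reading 10 characters, M is in state H.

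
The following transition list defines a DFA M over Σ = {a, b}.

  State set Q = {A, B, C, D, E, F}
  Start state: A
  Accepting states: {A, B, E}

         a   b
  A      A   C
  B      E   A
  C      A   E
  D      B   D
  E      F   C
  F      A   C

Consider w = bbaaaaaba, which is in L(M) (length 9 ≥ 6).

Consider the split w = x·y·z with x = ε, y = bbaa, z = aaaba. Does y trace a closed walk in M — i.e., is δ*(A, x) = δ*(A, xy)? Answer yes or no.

State sequence: A -b-> C -b-> E -a-> F -a-> A

After x (step 0): A. After xy (step 4): A.
They match, so y = bbaa drives M around a cycle from A back to itself; pumping y any number of times keeps M in A before reading z, and xyⁱz ∈ L(M) for every i ≥ 0.

yes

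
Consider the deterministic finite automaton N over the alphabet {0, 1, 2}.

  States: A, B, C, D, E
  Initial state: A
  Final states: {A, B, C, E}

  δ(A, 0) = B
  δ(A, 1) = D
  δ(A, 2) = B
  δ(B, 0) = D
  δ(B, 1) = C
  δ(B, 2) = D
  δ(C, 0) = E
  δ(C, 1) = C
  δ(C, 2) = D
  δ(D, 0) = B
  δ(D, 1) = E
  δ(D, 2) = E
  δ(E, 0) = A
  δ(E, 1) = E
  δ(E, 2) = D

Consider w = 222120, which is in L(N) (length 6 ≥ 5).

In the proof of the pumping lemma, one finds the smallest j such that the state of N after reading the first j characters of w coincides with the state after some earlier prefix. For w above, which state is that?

State sequence: A -2-> B -2-> D -2-> E -1-> E -2-> D -0-> B
First repeat at step 4: E was already visited.

The earliest repeat is at step j = 4: N is in E, which it already visited at step i = 3.
Since N has 5 states, any run of length ≥ 5 visits 5+1 states, so by pigeonhole some state repeats within the first 5 steps — that repeat gives the pumpable loop.

E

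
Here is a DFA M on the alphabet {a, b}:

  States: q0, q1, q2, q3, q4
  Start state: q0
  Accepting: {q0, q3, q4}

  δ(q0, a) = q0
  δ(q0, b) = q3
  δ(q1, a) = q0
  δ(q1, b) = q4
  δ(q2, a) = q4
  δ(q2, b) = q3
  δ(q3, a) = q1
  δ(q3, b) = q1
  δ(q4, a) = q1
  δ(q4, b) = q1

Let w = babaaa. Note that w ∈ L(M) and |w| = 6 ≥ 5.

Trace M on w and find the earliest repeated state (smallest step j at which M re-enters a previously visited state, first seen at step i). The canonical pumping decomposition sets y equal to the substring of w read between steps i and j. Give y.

Run of M on w = b a b a a a:
  step 0: q0  (start)
  step 1: q3  (read b: q0→q3)
  step 2: q1  (read a: q3→q1)
  step 3: q4  (read b: q1→q4)
  step 4: q1  (read a: q4→q1)   ← first repeat (q1 seen earlier)
  step 5: q0  (read a: q1→q0)
  step 6: q0  (read a: q0→q0)

So i = 2, j = 4, giving x = w[0:2] = ba, y = w[2:4] = ba, z = w[4:6] = aa.
Check: |xy| = 4 ≤ 5 and |y| = 2 ≥ 1. Reading y takes M from q1 back to q1, so every xyⁱz is accepted.

ba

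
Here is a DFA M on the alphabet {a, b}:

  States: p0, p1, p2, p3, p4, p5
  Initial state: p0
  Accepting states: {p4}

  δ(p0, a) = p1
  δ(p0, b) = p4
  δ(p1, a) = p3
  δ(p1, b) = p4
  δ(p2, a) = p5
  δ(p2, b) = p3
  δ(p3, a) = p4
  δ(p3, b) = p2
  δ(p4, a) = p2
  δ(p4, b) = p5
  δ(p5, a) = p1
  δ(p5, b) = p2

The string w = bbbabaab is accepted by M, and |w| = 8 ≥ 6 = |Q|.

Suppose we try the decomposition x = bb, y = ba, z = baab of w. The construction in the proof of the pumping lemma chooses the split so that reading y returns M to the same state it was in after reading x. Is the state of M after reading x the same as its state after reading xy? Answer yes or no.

yes

State sequence: p0 -b-> p4 -b-> p5 -b-> p2 -a-> p5

After x (step 2): p5. After xy (step 4): p5.
They match, so y = ba drives M around a cycle from p5 back to itself; pumping y any number of times keeps M in p5 before reading z, and xyⁱz ∈ L(M) for every i ≥ 0.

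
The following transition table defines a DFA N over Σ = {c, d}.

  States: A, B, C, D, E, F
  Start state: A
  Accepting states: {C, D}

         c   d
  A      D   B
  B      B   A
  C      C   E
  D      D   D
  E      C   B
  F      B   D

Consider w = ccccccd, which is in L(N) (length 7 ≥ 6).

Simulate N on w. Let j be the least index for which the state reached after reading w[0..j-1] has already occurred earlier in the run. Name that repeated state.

D

Run of N on w = c c c c c c d:
  step 0: A  (start)
  step 1: D  (read c: A→D)
  step 2: D  (read c: D→D)   ← first repeat (D seen earlier)
  step 3: D  (read c: D→D)
  step 4: D  (read c: D→D)
  step 5: D  (read c: D→D)
  step 6: D  (read c: D→D)
  step 7: D  (read d: D→D)

The earliest repeat is at step j = 2: N is in D, which it already visited at step i = 1.
The DFA has 6 states, so the proof of the pumping lemma guarantees a repeated state among the first 6+1 visited; the segment between the two visits is the pumpable y.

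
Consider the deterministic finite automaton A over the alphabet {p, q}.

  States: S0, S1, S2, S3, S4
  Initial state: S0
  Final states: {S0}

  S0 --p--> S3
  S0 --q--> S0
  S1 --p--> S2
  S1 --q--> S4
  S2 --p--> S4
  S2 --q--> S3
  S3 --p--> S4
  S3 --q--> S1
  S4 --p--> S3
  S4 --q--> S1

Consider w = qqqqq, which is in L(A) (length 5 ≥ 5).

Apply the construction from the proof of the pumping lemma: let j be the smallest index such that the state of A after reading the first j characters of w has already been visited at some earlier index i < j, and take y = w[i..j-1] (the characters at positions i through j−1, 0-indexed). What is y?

q

Run of A on w = q q q q q:
  step 0: S0  (start)
  step 1: S0  (read q: S0→S0)   ← first repeat (S0 seen earlier)
  step 2: S0  (read q: S0→S0)
  step 3: S0  (read q: S0→S0)
  step 4: S0  (read q: S0→S0)
  step 5: S0  (read q: S0→S0)

So i = 0, j = 1, giving x = w[0:0] = ε, y = w[0:1] = q, z = w[1:5] = qqqq.
Check: |xy| = 1 ≤ 5 and |y| = 1 ≥ 1. Reading y takes A from S0 back to S0, so every xyⁱz is accepted.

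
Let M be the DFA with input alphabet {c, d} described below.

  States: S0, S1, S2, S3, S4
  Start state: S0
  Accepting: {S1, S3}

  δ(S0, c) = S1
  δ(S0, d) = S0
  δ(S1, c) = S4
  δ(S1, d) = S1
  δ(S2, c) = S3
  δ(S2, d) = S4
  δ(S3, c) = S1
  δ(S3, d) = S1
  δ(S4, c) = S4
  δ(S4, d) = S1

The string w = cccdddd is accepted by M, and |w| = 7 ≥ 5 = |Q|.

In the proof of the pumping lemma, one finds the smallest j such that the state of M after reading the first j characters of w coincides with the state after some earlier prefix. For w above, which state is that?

Run of M on w = c c c d d d d:
  step 0: S0  (start)
  step 1: S1  (read c: S0→S1)
  step 2: S4  (read c: S1→S4)
  step 3: S4  (read c: S4→S4)   ← first repeat (S4 seen earlier)
  step 4: S1  (read d: S4→S1)
  step 5: S1  (read d: S1→S1)
  step 6: S1  (read d: S1→S1)
  step 7: S1  (read d: S1→S1)

The earliest repeat is at step j = 3: M is in S4, which it already visited at step i = 2.
Pumping length from the standard proof: p = 5 (the number of states). The repeated state found above gives |xy| = j ≤ 5 and |y| = j − i ≥ 1.

S4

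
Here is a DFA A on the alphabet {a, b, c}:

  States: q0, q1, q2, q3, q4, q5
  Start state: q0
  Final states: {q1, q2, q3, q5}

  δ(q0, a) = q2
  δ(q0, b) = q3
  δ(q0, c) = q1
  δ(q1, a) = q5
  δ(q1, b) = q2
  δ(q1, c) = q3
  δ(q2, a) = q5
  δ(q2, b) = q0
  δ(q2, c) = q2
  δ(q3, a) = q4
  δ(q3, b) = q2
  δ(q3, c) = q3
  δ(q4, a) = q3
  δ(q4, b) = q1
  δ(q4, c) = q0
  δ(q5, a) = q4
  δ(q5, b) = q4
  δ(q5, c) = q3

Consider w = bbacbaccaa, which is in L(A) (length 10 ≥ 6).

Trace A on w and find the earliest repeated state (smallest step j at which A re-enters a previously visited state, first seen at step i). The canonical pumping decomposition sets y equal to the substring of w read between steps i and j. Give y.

Run of A on w = b b a c b a c c a a:
  step 0: q0  (start)
  step 1: q3  (read b: q0→q3)
  step 2: q2  (read b: q3→q2)
  step 3: q5  (read a: q2→q5)
  step 4: q3  (read c: q5→q3)   ← first repeat (q3 seen earlier)
  step 5: q2  (read b: q3→q2)
  step 6: q5  (read a: q2→q5)
  step 7: q3  (read c: q5→q3)
  step 8: q3  (read c: q3→q3)
  step 9: q4  (read a: q3→q4)
  step 10: q3  (read a: q4→q3)

So i = 1, j = 4, giving x = w[0:1] = b, y = w[1:4] = bac, z = w[4:10] = baccaa.
Check: |xy| = 4 ≤ 6 and |y| = 3 ≥ 1. Reading y takes A from q3 back to q3, so every xyⁱz is accepted.
With |Q| = 6, pigeonhole forces a state repeat no later than step 6; the substring read between the first and second visits to that state can be pumped.

bac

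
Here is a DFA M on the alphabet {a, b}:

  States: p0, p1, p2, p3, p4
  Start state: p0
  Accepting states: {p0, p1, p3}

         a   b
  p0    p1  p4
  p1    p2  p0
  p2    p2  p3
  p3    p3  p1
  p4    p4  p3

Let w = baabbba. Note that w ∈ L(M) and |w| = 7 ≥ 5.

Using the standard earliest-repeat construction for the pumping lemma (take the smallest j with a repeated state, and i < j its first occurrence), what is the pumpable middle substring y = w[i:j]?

Run of M on w = b a a b b b a:
  step 0: p0  (start)
  step 1: p4  (read b: p0→p4)
  step 2: p4  (read a: p4→p4)   ← first repeat (p4 seen earlier)
  step 3: p4  (read a: p4→p4)
  step 4: p3  (read b: p4→p3)
  step 5: p1  (read b: p3→p1)
  step 6: p0  (read b: p1→p0)
  step 7: p1  (read a: p0→p1)

So i = 1, j = 2, giving x = w[0:1] = b, y = w[1:2] = a, z = w[2:7] = abbba.
Check: |xy| = 2 ≤ 5 and |y| = 1 ≥ 1. Reading y takes M from p4 back to p4, so every xyⁱz is accepted.

a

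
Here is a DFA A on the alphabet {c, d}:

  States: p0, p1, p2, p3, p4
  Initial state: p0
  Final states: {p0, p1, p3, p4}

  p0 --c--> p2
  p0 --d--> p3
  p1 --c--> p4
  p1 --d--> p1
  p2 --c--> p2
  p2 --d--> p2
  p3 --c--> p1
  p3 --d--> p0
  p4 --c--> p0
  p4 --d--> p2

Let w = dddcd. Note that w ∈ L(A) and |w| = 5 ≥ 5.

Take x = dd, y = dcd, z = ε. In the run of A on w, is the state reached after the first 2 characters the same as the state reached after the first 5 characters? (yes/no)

no

Run of A on the first 5 characters of w = d d d c d:
  step 0: p0  (start)
  step 1: p3  (read d: p0→p3)
  step 2: p0  (read d: p3→p0)
  step 3: p3  (read d: p0→p3)
  step 4: p1  (read c: p3→p1)
  step 5: p1  (read d: p1→p1)

After x (step 2): p0. After xy (step 5): p1.
They differ (p0 ≠ p1), so y is not a cycle from the state after x; this split is not the one the pumping-lemma construction produces, and pumping y need not keep the string in L(A).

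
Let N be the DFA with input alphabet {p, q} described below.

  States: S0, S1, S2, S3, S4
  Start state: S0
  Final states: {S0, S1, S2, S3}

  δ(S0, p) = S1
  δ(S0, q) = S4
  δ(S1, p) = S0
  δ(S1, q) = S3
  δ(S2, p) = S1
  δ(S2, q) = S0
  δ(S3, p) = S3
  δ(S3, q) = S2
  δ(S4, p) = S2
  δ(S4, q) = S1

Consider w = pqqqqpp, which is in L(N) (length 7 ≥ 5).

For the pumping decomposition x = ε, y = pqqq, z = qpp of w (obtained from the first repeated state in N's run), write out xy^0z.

xy⁰z = xz = ε·qpp = qpp.
Reading y = pqqq takes N from S0 back to S0, so after x the machine is still in S0, and z then leads to the accepting state S1. Hence qpp ∈ L(N).

qpp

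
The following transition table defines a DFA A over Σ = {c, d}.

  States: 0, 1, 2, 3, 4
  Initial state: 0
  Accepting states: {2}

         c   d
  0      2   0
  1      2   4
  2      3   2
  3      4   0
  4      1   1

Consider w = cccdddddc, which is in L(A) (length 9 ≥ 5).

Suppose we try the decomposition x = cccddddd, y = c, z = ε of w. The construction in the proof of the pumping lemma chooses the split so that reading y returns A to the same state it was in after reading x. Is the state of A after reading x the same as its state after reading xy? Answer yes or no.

no

State sequence: 0 -c-> 2 -c-> 3 -c-> 4 -d-> 1 -d-> 4 -d-> 1 -d-> 4 -d-> 1 -c-> 2

After x (step 8): 1. After xy (step 9): 2.
They differ (1 ≠ 2), so y is not a cycle from the state after x; this split is not the one the pumping-lemma construction produces, and pumping y need not keep the string in L(A).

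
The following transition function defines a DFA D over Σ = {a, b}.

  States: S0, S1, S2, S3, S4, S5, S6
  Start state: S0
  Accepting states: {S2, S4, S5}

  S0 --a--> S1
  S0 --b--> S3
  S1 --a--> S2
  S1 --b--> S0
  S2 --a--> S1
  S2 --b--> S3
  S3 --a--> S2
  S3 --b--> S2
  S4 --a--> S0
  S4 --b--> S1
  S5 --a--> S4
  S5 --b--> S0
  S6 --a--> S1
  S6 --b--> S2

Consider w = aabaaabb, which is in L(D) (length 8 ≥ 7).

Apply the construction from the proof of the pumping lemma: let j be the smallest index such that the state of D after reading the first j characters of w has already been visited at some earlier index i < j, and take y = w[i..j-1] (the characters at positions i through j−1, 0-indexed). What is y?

ba

State sequence: S0 -a-> S1 -a-> S2 -b-> S3 -a-> S2 -a-> S1 -a-> S2 -b-> S3 -b-> S2
First repeat at step 4: S2 was already visited.

So i = 2, j = 4, giving x = w[0:2] = aa, y = w[2:4] = ba, z = w[4:8] = aabb.
Check: |xy| = 4 ≤ 7 and |y| = 2 ≥ 1. Reading y takes D from S2 back to S2, so every xyⁱz is accepted.
Since D has 7 states, any run of length ≥ 7 visits 7+1 states, so by pigeonhole some state repeats within the first 7 steps — that repeat gives the pumpable loop.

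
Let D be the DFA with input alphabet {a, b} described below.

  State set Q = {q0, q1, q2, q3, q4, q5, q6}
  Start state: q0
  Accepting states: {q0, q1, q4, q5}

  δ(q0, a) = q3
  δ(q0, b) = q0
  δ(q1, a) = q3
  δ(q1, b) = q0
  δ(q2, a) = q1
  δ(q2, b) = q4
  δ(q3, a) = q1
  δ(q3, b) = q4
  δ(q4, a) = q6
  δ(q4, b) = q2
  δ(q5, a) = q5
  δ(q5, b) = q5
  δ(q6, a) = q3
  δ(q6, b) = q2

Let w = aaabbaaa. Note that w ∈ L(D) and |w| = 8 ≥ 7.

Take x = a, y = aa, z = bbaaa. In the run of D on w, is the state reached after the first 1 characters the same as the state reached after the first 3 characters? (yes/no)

yes

State sequence: q0 -a-> q3 -a-> q1 -a-> q3

After x (step 1): q3. After xy (step 3): q3.
They match, so y = aa drives D around a cycle from q3 back to itself; pumping y any number of times keeps D in q3 before reading z, and xyⁱz ∈ L(D) for every i ≥ 0.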